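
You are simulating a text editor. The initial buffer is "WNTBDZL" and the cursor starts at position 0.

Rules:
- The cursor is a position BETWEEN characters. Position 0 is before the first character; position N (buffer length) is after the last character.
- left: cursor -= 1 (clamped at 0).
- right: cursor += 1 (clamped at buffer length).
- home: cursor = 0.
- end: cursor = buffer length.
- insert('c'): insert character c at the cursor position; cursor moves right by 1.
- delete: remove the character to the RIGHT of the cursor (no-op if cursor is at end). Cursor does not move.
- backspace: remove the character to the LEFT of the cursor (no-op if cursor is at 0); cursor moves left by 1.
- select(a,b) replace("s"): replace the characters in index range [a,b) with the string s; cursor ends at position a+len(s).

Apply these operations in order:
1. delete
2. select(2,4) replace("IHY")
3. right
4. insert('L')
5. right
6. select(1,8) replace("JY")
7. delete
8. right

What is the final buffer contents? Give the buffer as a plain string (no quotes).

After op 1 (delete): buf='NTBDZL' cursor=0
After op 2 (select(2,4) replace("IHY")): buf='NTIHYZL' cursor=5
After op 3 (right): buf='NTIHYZL' cursor=6
After op 4 (insert('L')): buf='NTIHYZLL' cursor=7
After op 5 (right): buf='NTIHYZLL' cursor=8
After op 6 (select(1,8) replace("JY")): buf='NJY' cursor=3
After op 7 (delete): buf='NJY' cursor=3
After op 8 (right): buf='NJY' cursor=3

Answer: NJY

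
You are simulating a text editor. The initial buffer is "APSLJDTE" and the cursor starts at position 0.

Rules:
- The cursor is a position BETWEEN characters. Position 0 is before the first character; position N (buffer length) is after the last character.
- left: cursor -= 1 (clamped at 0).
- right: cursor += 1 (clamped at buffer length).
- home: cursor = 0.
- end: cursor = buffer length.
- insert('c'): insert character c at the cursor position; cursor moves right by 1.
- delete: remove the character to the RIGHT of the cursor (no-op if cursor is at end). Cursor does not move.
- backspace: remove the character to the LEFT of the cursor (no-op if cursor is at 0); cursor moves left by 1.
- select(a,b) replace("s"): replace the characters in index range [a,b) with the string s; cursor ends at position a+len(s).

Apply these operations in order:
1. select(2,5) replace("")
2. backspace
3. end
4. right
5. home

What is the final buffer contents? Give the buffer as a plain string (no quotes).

Answer: ADTE

Derivation:
After op 1 (select(2,5) replace("")): buf='APDTE' cursor=2
After op 2 (backspace): buf='ADTE' cursor=1
After op 3 (end): buf='ADTE' cursor=4
After op 4 (right): buf='ADTE' cursor=4
After op 5 (home): buf='ADTE' cursor=0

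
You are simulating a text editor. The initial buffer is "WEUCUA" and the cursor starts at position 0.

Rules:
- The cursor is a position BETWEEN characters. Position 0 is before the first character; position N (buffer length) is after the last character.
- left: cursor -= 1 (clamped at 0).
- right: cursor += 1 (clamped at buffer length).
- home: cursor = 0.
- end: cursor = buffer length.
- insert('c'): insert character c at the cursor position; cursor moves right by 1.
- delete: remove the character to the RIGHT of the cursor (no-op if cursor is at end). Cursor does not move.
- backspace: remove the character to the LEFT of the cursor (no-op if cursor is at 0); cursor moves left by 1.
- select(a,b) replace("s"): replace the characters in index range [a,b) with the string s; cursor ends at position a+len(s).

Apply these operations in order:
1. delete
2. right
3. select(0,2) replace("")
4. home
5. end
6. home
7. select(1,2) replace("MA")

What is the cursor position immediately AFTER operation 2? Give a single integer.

After op 1 (delete): buf='EUCUA' cursor=0
After op 2 (right): buf='EUCUA' cursor=1

Answer: 1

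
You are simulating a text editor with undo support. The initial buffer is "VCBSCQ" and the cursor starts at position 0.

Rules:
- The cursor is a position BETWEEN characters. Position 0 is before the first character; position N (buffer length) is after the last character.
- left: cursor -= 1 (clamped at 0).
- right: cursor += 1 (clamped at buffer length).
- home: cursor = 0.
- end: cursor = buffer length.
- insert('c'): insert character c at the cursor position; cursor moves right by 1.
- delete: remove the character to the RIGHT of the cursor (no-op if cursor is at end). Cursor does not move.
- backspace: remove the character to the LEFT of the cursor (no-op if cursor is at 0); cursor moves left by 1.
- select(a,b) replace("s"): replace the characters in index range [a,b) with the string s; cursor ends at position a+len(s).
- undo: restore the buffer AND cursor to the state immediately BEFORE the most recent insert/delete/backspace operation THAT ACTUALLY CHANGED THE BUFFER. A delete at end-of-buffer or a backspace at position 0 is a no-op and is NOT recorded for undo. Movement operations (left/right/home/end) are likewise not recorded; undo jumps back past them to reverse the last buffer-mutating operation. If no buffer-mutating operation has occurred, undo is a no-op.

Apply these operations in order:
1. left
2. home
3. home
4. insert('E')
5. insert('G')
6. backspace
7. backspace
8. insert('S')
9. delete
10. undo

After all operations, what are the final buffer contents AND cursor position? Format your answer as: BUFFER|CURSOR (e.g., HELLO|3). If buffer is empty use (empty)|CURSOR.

After op 1 (left): buf='VCBSCQ' cursor=0
After op 2 (home): buf='VCBSCQ' cursor=0
After op 3 (home): buf='VCBSCQ' cursor=0
After op 4 (insert('E')): buf='EVCBSCQ' cursor=1
After op 5 (insert('G')): buf='EGVCBSCQ' cursor=2
After op 6 (backspace): buf='EVCBSCQ' cursor=1
After op 7 (backspace): buf='VCBSCQ' cursor=0
After op 8 (insert('S')): buf='SVCBSCQ' cursor=1
After op 9 (delete): buf='SCBSCQ' cursor=1
After op 10 (undo): buf='SVCBSCQ' cursor=1

Answer: SVCBSCQ|1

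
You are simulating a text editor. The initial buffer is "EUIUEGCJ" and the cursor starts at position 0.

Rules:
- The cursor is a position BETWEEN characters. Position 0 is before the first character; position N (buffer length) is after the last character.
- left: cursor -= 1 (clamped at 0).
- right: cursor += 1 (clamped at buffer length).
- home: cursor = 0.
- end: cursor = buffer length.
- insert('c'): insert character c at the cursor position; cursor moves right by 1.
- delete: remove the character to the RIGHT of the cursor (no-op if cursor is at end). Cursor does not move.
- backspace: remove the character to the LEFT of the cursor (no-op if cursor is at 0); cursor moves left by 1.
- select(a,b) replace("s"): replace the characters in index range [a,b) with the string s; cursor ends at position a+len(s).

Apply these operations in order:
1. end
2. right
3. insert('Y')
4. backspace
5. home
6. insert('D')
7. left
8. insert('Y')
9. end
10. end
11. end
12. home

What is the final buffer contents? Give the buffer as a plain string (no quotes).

After op 1 (end): buf='EUIUEGCJ' cursor=8
After op 2 (right): buf='EUIUEGCJ' cursor=8
After op 3 (insert('Y')): buf='EUIUEGCJY' cursor=9
After op 4 (backspace): buf='EUIUEGCJ' cursor=8
After op 5 (home): buf='EUIUEGCJ' cursor=0
After op 6 (insert('D')): buf='DEUIUEGCJ' cursor=1
After op 7 (left): buf='DEUIUEGCJ' cursor=0
After op 8 (insert('Y')): buf='YDEUIUEGCJ' cursor=1
After op 9 (end): buf='YDEUIUEGCJ' cursor=10
After op 10 (end): buf='YDEUIUEGCJ' cursor=10
After op 11 (end): buf='YDEUIUEGCJ' cursor=10
After op 12 (home): buf='YDEUIUEGCJ' cursor=0

Answer: YDEUIUEGCJ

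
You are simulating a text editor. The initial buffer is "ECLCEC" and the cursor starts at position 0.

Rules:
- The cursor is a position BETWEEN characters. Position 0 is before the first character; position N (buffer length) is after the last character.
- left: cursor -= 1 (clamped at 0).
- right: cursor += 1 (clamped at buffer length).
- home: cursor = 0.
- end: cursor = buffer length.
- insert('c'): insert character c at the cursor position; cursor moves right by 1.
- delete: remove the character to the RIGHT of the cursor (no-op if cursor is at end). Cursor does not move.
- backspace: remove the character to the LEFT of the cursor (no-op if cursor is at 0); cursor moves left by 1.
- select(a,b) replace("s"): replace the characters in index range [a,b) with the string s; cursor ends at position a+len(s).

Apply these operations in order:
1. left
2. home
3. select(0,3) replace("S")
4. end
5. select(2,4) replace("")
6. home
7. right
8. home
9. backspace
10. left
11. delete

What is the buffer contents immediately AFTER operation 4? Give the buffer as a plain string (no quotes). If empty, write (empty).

After op 1 (left): buf='ECLCEC' cursor=0
After op 2 (home): buf='ECLCEC' cursor=0
After op 3 (select(0,3) replace("S")): buf='SCEC' cursor=1
After op 4 (end): buf='SCEC' cursor=4

Answer: SCEC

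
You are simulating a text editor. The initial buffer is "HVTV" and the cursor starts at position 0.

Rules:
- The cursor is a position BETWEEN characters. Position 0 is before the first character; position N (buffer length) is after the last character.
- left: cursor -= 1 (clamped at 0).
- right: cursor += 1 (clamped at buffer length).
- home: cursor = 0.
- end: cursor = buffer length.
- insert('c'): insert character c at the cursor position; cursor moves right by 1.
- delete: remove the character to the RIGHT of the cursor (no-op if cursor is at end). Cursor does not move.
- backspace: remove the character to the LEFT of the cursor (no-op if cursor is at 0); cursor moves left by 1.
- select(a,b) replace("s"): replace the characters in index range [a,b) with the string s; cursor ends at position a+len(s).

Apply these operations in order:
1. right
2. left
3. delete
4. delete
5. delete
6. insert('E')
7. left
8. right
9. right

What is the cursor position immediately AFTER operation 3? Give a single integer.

After op 1 (right): buf='HVTV' cursor=1
After op 2 (left): buf='HVTV' cursor=0
After op 3 (delete): buf='VTV' cursor=0

Answer: 0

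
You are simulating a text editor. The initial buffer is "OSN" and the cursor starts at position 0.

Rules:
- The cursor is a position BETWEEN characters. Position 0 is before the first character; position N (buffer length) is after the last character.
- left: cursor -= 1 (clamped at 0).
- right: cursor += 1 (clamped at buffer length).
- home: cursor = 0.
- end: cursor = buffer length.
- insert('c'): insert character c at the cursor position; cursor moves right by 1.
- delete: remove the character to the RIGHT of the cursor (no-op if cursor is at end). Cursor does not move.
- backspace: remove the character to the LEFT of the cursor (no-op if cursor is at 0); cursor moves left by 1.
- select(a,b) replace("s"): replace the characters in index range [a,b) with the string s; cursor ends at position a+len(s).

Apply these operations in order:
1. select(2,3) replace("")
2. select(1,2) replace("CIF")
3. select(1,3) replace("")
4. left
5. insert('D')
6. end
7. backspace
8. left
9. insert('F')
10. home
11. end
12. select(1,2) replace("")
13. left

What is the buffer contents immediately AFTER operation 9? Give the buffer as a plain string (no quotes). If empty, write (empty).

Answer: DFO

Derivation:
After op 1 (select(2,3) replace("")): buf='OS' cursor=2
After op 2 (select(1,2) replace("CIF")): buf='OCIF' cursor=4
After op 3 (select(1,3) replace("")): buf='OF' cursor=1
After op 4 (left): buf='OF' cursor=0
After op 5 (insert('D')): buf='DOF' cursor=1
After op 6 (end): buf='DOF' cursor=3
After op 7 (backspace): buf='DO' cursor=2
After op 8 (left): buf='DO' cursor=1
After op 9 (insert('F')): buf='DFO' cursor=2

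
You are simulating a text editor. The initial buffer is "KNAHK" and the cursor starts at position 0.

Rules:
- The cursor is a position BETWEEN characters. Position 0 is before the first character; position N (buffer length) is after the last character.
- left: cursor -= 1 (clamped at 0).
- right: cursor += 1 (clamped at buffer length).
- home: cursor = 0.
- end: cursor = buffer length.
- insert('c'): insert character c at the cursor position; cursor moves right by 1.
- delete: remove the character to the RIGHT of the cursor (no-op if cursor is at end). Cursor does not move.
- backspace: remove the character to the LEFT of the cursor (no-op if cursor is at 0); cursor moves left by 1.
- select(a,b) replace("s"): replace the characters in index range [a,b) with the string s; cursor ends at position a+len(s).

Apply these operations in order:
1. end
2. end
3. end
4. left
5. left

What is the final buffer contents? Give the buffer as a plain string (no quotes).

After op 1 (end): buf='KNAHK' cursor=5
After op 2 (end): buf='KNAHK' cursor=5
After op 3 (end): buf='KNAHK' cursor=5
After op 4 (left): buf='KNAHK' cursor=4
After op 5 (left): buf='KNAHK' cursor=3

Answer: KNAHK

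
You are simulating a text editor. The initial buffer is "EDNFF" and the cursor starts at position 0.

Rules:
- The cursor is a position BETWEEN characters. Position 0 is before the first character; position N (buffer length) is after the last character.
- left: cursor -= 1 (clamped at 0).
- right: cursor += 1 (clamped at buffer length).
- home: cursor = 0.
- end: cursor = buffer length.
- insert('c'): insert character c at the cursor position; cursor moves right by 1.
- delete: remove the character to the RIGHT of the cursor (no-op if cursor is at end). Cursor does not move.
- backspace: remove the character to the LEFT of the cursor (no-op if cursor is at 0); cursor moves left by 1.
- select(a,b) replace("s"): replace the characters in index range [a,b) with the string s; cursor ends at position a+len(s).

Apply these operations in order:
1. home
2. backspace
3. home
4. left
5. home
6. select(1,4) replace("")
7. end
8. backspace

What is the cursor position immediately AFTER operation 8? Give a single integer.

Answer: 1

Derivation:
After op 1 (home): buf='EDNFF' cursor=0
After op 2 (backspace): buf='EDNFF' cursor=0
After op 3 (home): buf='EDNFF' cursor=0
After op 4 (left): buf='EDNFF' cursor=0
After op 5 (home): buf='EDNFF' cursor=0
After op 6 (select(1,4) replace("")): buf='EF' cursor=1
After op 7 (end): buf='EF' cursor=2
After op 8 (backspace): buf='E' cursor=1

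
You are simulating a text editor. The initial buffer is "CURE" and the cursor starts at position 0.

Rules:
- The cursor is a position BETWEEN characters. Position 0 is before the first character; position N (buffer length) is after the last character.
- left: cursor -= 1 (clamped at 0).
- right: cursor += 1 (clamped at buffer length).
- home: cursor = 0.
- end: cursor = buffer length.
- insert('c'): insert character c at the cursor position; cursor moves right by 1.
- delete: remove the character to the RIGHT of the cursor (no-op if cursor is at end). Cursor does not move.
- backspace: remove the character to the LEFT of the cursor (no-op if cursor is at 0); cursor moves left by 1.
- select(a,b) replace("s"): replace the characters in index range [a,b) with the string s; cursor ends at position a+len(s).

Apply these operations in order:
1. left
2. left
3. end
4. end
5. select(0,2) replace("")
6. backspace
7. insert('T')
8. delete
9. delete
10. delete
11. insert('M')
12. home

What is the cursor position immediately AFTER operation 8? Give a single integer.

After op 1 (left): buf='CURE' cursor=0
After op 2 (left): buf='CURE' cursor=0
After op 3 (end): buf='CURE' cursor=4
After op 4 (end): buf='CURE' cursor=4
After op 5 (select(0,2) replace("")): buf='RE' cursor=0
After op 6 (backspace): buf='RE' cursor=0
After op 7 (insert('T')): buf='TRE' cursor=1
After op 8 (delete): buf='TE' cursor=1

Answer: 1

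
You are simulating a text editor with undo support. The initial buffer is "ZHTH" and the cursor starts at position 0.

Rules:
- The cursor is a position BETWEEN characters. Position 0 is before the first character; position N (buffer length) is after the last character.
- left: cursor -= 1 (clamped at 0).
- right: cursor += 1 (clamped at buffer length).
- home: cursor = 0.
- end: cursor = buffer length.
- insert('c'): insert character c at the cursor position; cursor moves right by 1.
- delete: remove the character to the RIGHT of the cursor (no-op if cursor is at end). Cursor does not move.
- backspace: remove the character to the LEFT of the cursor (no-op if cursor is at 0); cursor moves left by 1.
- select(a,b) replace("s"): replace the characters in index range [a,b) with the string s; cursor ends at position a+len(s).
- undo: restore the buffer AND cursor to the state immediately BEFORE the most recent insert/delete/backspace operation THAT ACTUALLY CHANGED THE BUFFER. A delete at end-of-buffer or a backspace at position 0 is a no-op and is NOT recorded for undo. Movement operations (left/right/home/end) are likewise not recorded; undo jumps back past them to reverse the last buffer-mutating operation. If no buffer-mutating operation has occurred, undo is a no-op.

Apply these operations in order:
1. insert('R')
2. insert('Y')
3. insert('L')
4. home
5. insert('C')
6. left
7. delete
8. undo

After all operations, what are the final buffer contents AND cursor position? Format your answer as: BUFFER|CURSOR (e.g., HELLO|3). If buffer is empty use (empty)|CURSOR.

After op 1 (insert('R')): buf='RZHTH' cursor=1
After op 2 (insert('Y')): buf='RYZHTH' cursor=2
After op 3 (insert('L')): buf='RYLZHTH' cursor=3
After op 4 (home): buf='RYLZHTH' cursor=0
After op 5 (insert('C')): buf='CRYLZHTH' cursor=1
After op 6 (left): buf='CRYLZHTH' cursor=0
After op 7 (delete): buf='RYLZHTH' cursor=0
After op 8 (undo): buf='CRYLZHTH' cursor=0

Answer: CRYLZHTH|0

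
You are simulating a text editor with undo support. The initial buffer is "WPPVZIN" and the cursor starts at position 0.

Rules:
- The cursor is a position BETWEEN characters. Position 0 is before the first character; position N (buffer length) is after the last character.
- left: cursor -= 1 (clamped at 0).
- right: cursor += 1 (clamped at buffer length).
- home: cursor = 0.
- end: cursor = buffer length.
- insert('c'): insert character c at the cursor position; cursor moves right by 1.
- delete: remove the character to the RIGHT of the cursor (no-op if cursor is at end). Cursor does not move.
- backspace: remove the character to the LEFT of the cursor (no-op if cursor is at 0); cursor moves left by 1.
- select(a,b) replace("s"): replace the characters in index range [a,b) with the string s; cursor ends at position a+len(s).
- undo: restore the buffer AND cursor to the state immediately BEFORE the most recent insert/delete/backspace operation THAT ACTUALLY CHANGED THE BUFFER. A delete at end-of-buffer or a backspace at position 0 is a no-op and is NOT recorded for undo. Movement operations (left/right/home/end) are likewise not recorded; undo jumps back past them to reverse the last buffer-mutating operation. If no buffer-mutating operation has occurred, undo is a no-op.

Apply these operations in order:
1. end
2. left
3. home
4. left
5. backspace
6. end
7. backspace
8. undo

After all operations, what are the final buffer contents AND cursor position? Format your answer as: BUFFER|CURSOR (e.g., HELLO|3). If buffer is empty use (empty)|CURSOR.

After op 1 (end): buf='WPPVZIN' cursor=7
After op 2 (left): buf='WPPVZIN' cursor=6
After op 3 (home): buf='WPPVZIN' cursor=0
After op 4 (left): buf='WPPVZIN' cursor=0
After op 5 (backspace): buf='WPPVZIN' cursor=0
After op 6 (end): buf='WPPVZIN' cursor=7
After op 7 (backspace): buf='WPPVZI' cursor=6
After op 8 (undo): buf='WPPVZIN' cursor=7

Answer: WPPVZIN|7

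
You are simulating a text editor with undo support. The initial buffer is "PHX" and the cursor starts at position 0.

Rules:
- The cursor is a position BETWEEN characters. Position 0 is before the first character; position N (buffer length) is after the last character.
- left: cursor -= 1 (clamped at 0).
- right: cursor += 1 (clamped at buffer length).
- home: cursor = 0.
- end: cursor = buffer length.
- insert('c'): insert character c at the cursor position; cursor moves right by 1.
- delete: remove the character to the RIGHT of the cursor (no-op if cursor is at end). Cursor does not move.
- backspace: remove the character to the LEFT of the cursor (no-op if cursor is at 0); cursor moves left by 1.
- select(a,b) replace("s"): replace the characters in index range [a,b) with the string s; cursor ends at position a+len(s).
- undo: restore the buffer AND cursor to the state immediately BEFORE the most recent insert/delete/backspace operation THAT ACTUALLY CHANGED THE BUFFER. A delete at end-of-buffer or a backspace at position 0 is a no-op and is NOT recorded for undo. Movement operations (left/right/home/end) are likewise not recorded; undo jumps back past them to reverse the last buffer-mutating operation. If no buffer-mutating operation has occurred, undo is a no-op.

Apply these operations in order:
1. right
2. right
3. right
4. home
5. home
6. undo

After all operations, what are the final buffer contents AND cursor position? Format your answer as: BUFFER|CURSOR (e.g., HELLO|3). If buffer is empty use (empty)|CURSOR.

Answer: PHX|0

Derivation:
After op 1 (right): buf='PHX' cursor=1
After op 2 (right): buf='PHX' cursor=2
After op 3 (right): buf='PHX' cursor=3
After op 4 (home): buf='PHX' cursor=0
After op 5 (home): buf='PHX' cursor=0
After op 6 (undo): buf='PHX' cursor=0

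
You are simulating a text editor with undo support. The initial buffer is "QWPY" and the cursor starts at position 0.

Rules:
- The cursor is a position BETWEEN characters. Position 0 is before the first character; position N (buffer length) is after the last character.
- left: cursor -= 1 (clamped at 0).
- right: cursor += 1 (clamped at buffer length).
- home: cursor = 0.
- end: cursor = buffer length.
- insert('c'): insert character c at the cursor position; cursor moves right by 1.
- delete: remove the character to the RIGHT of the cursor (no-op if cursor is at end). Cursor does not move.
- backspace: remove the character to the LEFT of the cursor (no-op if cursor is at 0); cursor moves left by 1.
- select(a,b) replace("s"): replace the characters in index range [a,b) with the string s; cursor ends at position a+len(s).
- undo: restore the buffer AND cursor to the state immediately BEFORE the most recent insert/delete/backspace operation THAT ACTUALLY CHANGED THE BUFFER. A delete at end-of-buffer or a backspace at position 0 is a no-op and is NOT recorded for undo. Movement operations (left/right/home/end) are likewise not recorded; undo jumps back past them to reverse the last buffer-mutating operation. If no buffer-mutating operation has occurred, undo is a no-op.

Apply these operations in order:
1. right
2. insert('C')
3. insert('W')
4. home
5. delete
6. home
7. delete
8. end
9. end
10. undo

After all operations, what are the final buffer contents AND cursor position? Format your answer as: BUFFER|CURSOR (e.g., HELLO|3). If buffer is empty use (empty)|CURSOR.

After op 1 (right): buf='QWPY' cursor=1
After op 2 (insert('C')): buf='QCWPY' cursor=2
After op 3 (insert('W')): buf='QCWWPY' cursor=3
After op 4 (home): buf='QCWWPY' cursor=0
After op 5 (delete): buf='CWWPY' cursor=0
After op 6 (home): buf='CWWPY' cursor=0
After op 7 (delete): buf='WWPY' cursor=0
After op 8 (end): buf='WWPY' cursor=4
After op 9 (end): buf='WWPY' cursor=4
After op 10 (undo): buf='CWWPY' cursor=0

Answer: CWWPY|0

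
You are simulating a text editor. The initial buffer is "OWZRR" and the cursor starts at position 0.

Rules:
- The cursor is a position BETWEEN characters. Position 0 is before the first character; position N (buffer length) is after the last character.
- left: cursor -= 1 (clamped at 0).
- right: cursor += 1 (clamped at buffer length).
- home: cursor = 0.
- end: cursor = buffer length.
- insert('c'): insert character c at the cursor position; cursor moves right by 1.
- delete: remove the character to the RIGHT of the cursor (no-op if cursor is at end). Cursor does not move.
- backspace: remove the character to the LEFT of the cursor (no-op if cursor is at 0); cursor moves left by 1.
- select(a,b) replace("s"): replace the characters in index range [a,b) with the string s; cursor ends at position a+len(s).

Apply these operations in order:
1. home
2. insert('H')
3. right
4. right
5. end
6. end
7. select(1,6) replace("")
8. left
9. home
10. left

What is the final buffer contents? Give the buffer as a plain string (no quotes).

Answer: H

Derivation:
After op 1 (home): buf='OWZRR' cursor=0
After op 2 (insert('H')): buf='HOWZRR' cursor=1
After op 3 (right): buf='HOWZRR' cursor=2
After op 4 (right): buf='HOWZRR' cursor=3
After op 5 (end): buf='HOWZRR' cursor=6
After op 6 (end): buf='HOWZRR' cursor=6
After op 7 (select(1,6) replace("")): buf='H' cursor=1
After op 8 (left): buf='H' cursor=0
After op 9 (home): buf='H' cursor=0
After op 10 (left): buf='H' cursor=0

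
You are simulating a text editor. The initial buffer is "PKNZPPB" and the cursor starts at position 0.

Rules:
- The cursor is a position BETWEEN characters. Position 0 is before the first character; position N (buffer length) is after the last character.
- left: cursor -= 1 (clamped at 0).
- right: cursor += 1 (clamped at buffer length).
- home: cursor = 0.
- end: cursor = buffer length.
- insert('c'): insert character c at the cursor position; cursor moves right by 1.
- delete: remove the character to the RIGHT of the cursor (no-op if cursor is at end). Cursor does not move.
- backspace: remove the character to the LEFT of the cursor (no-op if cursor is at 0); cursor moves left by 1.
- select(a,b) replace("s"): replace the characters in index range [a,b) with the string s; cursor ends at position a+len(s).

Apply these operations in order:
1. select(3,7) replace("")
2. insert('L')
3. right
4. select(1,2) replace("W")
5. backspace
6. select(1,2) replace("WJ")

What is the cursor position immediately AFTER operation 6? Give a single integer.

After op 1 (select(3,7) replace("")): buf='PKN' cursor=3
After op 2 (insert('L')): buf='PKNL' cursor=4
After op 3 (right): buf='PKNL' cursor=4
After op 4 (select(1,2) replace("W")): buf='PWNL' cursor=2
After op 5 (backspace): buf='PNL' cursor=1
After op 6 (select(1,2) replace("WJ")): buf='PWJL' cursor=3

Answer: 3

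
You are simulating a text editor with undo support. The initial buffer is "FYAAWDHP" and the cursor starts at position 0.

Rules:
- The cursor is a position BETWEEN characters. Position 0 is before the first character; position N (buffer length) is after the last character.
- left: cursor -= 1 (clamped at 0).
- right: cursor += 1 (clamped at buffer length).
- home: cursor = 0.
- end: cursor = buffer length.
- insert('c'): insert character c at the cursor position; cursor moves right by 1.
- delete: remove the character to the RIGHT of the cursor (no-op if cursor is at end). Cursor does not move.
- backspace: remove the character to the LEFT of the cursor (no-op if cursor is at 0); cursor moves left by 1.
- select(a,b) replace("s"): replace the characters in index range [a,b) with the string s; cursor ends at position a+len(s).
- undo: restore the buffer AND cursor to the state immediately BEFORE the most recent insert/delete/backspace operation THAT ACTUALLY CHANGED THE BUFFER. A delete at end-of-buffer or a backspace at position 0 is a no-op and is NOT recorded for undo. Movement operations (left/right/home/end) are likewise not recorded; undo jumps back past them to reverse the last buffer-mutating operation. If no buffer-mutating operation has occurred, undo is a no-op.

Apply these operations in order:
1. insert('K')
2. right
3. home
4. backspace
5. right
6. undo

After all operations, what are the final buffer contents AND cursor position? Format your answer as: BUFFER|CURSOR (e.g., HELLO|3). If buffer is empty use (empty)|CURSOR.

After op 1 (insert('K')): buf='KFYAAWDHP' cursor=1
After op 2 (right): buf='KFYAAWDHP' cursor=2
After op 3 (home): buf='KFYAAWDHP' cursor=0
After op 4 (backspace): buf='KFYAAWDHP' cursor=0
After op 5 (right): buf='KFYAAWDHP' cursor=1
After op 6 (undo): buf='FYAAWDHP' cursor=0

Answer: FYAAWDHP|0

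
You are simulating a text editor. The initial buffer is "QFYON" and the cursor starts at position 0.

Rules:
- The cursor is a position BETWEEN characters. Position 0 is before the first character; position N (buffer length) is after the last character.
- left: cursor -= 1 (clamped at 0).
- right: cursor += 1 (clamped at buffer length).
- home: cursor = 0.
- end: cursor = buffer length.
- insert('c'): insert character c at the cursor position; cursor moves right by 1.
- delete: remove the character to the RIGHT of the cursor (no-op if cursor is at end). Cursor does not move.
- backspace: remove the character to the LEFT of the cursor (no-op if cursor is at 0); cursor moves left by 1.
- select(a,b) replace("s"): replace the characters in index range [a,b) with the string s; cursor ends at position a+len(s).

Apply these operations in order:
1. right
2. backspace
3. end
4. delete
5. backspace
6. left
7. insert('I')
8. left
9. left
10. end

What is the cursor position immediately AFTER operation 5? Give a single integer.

After op 1 (right): buf='QFYON' cursor=1
After op 2 (backspace): buf='FYON' cursor=0
After op 3 (end): buf='FYON' cursor=4
After op 4 (delete): buf='FYON' cursor=4
After op 5 (backspace): buf='FYO' cursor=3

Answer: 3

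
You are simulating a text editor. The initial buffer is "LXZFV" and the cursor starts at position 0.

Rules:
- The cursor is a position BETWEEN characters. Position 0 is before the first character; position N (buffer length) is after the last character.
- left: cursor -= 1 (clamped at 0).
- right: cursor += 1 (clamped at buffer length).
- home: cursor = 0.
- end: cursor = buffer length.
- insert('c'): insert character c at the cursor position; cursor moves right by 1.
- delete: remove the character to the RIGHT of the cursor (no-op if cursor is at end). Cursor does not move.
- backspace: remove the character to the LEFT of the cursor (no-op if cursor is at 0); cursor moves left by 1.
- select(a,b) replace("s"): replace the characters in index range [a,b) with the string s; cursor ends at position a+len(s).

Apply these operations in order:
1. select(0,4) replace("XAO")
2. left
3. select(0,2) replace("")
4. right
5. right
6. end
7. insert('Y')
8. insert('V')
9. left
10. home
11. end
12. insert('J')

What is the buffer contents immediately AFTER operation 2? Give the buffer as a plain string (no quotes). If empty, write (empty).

After op 1 (select(0,4) replace("XAO")): buf='XAOV' cursor=3
After op 2 (left): buf='XAOV' cursor=2

Answer: XAOV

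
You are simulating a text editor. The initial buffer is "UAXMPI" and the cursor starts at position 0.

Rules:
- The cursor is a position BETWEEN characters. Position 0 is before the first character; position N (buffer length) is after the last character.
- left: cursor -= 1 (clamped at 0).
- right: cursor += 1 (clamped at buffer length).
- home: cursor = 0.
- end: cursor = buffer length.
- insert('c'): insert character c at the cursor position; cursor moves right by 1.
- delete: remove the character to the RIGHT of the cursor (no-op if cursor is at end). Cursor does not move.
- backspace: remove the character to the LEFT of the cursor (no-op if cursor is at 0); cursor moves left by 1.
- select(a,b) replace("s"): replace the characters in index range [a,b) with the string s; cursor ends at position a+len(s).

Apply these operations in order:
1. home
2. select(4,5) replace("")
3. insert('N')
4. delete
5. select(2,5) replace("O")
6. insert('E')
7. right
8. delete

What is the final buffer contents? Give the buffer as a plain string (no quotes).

Answer: UAOE

Derivation:
After op 1 (home): buf='UAXMPI' cursor=0
After op 2 (select(4,5) replace("")): buf='UAXMI' cursor=4
After op 3 (insert('N')): buf='UAXMNI' cursor=5
After op 4 (delete): buf='UAXMN' cursor=5
After op 5 (select(2,5) replace("O")): buf='UAO' cursor=3
After op 6 (insert('E')): buf='UAOE' cursor=4
After op 7 (right): buf='UAOE' cursor=4
After op 8 (delete): buf='UAOE' cursor=4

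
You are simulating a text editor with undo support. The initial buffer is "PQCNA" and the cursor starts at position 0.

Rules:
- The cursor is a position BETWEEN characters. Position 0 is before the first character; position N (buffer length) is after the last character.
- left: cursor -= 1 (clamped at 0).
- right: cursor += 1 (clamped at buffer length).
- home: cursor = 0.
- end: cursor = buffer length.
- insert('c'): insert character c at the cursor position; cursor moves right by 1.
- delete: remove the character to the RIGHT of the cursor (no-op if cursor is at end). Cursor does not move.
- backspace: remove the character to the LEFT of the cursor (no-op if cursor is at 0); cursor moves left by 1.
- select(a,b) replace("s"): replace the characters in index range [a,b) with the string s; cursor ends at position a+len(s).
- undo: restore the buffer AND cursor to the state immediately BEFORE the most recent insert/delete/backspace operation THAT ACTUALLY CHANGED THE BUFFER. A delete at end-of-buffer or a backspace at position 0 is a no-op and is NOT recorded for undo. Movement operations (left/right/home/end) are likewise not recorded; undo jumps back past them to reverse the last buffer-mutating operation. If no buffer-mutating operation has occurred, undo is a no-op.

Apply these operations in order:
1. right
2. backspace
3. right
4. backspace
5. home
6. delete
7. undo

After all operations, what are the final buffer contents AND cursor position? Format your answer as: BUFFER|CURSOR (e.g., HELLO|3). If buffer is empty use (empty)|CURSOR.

After op 1 (right): buf='PQCNA' cursor=1
After op 2 (backspace): buf='QCNA' cursor=0
After op 3 (right): buf='QCNA' cursor=1
After op 4 (backspace): buf='CNA' cursor=0
After op 5 (home): buf='CNA' cursor=0
After op 6 (delete): buf='NA' cursor=0
After op 7 (undo): buf='CNA' cursor=0

Answer: CNA|0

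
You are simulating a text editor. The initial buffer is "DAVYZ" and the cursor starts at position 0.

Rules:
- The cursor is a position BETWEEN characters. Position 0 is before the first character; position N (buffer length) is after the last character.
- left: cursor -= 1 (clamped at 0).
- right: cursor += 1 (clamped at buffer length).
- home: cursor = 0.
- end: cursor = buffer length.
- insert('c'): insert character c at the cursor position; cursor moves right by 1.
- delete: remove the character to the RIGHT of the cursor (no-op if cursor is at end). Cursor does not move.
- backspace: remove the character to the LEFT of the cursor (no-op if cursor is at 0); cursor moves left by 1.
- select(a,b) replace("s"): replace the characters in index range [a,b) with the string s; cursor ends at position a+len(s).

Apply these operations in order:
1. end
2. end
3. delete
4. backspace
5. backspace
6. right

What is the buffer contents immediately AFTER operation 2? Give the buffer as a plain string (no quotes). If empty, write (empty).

After op 1 (end): buf='DAVYZ' cursor=5
After op 2 (end): buf='DAVYZ' cursor=5

Answer: DAVYZ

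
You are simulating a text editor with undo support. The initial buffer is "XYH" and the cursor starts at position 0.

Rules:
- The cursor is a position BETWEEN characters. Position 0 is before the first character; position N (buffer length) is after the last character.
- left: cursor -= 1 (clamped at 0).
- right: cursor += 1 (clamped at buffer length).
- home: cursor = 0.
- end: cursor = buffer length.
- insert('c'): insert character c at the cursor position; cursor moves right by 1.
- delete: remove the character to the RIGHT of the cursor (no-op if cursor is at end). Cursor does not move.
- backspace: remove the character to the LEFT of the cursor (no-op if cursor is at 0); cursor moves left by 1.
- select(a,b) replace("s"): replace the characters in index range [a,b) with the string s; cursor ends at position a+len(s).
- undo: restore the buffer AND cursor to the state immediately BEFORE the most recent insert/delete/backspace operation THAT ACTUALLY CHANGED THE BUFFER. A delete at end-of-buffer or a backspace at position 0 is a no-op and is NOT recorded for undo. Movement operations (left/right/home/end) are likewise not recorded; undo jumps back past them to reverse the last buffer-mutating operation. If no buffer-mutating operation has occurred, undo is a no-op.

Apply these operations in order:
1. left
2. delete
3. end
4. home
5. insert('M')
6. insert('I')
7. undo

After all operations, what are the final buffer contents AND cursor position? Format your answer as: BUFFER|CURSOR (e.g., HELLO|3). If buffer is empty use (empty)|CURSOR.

After op 1 (left): buf='XYH' cursor=0
After op 2 (delete): buf='YH' cursor=0
After op 3 (end): buf='YH' cursor=2
After op 4 (home): buf='YH' cursor=0
After op 5 (insert('M')): buf='MYH' cursor=1
After op 6 (insert('I')): buf='MIYH' cursor=2
After op 7 (undo): buf='MYH' cursor=1

Answer: MYH|1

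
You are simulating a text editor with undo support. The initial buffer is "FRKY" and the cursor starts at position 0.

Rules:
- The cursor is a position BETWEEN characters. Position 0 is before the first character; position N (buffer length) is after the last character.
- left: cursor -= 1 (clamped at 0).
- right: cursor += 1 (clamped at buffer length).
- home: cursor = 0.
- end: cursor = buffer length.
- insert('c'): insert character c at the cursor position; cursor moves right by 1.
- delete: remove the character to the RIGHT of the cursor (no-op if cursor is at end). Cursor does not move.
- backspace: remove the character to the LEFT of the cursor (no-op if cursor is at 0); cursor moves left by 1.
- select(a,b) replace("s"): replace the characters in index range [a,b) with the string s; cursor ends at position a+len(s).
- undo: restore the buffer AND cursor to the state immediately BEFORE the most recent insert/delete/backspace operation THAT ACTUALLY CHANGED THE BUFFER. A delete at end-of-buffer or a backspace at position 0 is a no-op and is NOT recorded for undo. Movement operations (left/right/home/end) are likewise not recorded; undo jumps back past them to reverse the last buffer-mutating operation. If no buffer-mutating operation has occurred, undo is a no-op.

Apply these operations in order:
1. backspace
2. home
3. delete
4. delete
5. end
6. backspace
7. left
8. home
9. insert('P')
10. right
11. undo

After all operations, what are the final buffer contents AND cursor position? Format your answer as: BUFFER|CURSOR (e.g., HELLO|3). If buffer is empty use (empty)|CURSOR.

After op 1 (backspace): buf='FRKY' cursor=0
After op 2 (home): buf='FRKY' cursor=0
After op 3 (delete): buf='RKY' cursor=0
After op 4 (delete): buf='KY' cursor=0
After op 5 (end): buf='KY' cursor=2
After op 6 (backspace): buf='K' cursor=1
After op 7 (left): buf='K' cursor=0
After op 8 (home): buf='K' cursor=0
After op 9 (insert('P')): buf='PK' cursor=1
After op 10 (right): buf='PK' cursor=2
After op 11 (undo): buf='K' cursor=0

Answer: K|0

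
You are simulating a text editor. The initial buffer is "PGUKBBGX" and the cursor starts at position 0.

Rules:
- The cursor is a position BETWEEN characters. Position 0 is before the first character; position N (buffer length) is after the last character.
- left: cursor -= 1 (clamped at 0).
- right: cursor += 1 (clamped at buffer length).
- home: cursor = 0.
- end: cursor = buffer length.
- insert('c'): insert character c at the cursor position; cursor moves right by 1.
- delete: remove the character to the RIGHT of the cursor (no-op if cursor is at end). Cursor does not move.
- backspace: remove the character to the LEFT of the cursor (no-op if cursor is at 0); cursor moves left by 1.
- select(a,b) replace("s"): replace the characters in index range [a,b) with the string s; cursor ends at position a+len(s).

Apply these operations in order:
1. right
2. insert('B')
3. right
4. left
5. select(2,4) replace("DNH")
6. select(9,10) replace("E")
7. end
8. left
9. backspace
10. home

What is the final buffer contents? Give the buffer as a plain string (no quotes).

Answer: PBDNHKBBE

Derivation:
After op 1 (right): buf='PGUKBBGX' cursor=1
After op 2 (insert('B')): buf='PBGUKBBGX' cursor=2
After op 3 (right): buf='PBGUKBBGX' cursor=3
After op 4 (left): buf='PBGUKBBGX' cursor=2
After op 5 (select(2,4) replace("DNH")): buf='PBDNHKBBGX' cursor=5
After op 6 (select(9,10) replace("E")): buf='PBDNHKBBGE' cursor=10
After op 7 (end): buf='PBDNHKBBGE' cursor=10
After op 8 (left): buf='PBDNHKBBGE' cursor=9
After op 9 (backspace): buf='PBDNHKBBE' cursor=8
After op 10 (home): buf='PBDNHKBBE' cursor=0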